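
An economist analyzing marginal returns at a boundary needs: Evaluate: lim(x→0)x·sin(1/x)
Squeeze theorem: -|x| ≤ x·sin(1/x) ≤ |x|
Since x → 0 as x → 0, by squeeze theorem the limit is 0

Answer: 0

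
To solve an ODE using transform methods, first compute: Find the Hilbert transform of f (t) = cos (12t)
The Hilbert transform shifts each frequency component by -pi/2.
H{cos(wt)}=sin(wt)
With w=12: H{cos(12t)}=sin(12t)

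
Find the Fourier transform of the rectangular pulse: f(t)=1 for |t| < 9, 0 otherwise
F(omega) = integral from -9 to 9 of e^(-j * omega * t) dt
= 2 * sin(9 * omega)/omega = 18 * sinc(9 * omega/pi)

Answer: 2 * sin(9 * omega)/omega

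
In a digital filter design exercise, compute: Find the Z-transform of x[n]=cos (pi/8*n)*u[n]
Z{cos(w0*n)*u[n]}=z(z - cos(w0))/(z^2-2z*cos(w0)+1)
With w0=pi/8: X(z)=z(z - cos(pi/8))/(z^2-2z*cos(pi/8)+1)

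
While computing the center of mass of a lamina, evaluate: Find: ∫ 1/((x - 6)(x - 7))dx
Partial fractions: 1/((x-6)(x-7)) = A/(x-6) + B/(x-7)
A = -1, B = 1
∫ [-1· 1/(x-6) + 1· 1/(x-7)] dx
= (1)[ln|x-7| - ln|x-6|] + C

Answer: ln|(x-7)/(x-6)| + C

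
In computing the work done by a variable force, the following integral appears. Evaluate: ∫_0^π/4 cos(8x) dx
Antiderivative: sin(8x)/8
Evaluate at bounds: [sin(8·π/4)/8] - [sin(8·0)/8]
=((0) - (0))/8=0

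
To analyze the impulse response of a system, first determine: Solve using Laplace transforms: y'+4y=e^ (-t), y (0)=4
Take L: sY - 4 + 4Y=1/(s + 1)
Y(s + 4)=1/(s + 1) + 4
Y=1/((s + 1)(s + 4)) + 4/(s + 4)
Partial fractions: 1/((s + 1)(s + 4))=(1/3)/(s + 1) - (1/3)/(s + 4)
So Y=(1/3)/(s + 1) + (11/3)/(s + 4)
Inverse Laplace transform (L^(-1){1/(s + 1)}=e^(-t), L^(-1){1/(s + 4)}=e^(-4t)):

Answer: y(t)=(1/3)·e^(-t) + (11/3)·e^(-4t)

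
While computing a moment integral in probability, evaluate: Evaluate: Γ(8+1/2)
Γ(n+1/2) = (2n)!√π/(4^n·n!)
= 20922789888000√π/(65536·40320) = (2027025/256)·√π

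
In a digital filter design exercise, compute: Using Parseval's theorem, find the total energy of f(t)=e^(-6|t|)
Parseval's theorem: E=integral |f(t)|^2 dt=(1/2pi) integral |F(omega)|^2 domega
E=integral_{-inf}^{inf} e^(-12|t|) dt=2*integral_0^inf e^(-12t) dt=2/(2*6)=1/6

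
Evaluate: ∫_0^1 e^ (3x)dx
Antiderivative: (1/3)e^(3x)
Evaluate: (1/3)(e^3 - 1)

Answer: (e^3 - 1)/3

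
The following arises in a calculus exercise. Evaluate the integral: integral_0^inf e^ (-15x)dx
integral_0^inf e^(-15x) dx=[-1/15*e^(-15x)]_0^inf
=0 - (-1/15)=1/15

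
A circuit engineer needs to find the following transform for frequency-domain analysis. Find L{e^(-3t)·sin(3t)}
First shifting: L{e^(at)f(t)} = F(s-a)
L{sin(3t)} = 3/(s²+9)
Shift: 3/((s+3)²+9)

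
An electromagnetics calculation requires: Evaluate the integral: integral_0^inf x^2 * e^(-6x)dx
This is a Gamma integral. Substitute u = 6x (du = 6 dx):
integral_0^inf x^2*e^(-6x) dx = (1/6^3) integral_0^inf u^2*e^(-u) du
= Gamma(3)/6^3 = 2!/6^3 = 2/216

Answer: 1/108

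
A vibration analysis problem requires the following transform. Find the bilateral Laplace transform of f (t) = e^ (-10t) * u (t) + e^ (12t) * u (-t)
For e^(-10t)*u(t): L = 1/(s + 10), Re(s) > -10
For e^(12t)*u(-t): L = -1/(s-12), Re(s) < 12
Combined: F(s) = 1/(s + 10) - 1/(s-12), -10 < Re(s) < 12

Answer: 1/(s + 10) - 1/(s-12), ROC: -10 < Re(s) < 12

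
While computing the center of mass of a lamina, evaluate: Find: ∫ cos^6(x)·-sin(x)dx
Let u = cos(x), du = -sin(x) dx
∫ u^6 du = u^7/7+C

Answer: cos^7(x)/7+C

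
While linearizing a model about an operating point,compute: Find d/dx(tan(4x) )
Chain rule: d/dx[tan(u)] = sec²(u)·u' where u = 4x
u' = 4

Answer: 4·sec²(4x)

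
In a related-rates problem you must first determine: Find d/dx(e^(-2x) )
Chain rule: d/dx[e^u] = e^u · u' where u = -2x
u' = -2

Answer: -2·e^(-2x)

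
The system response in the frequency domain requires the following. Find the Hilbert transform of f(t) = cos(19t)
The Hilbert transform shifts each frequency component by -pi/2.
H{cos(wt)} = sin(wt)
With w = 19: H{cos(19t)} = sin(19t)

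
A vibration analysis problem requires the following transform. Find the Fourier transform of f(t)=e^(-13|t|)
Using the standard pair: F{e^(-a|t|)}=2a/(a^2 + omega^2)
With a=13: F(omega)=26/(169 + omega^2)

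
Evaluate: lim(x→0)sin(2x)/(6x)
L'Hôpital (0/0): lim 2cos(2x)/6=2/6

Answer: 1/3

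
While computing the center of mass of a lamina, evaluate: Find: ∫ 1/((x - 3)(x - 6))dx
Partial fractions: 1/((x-3)(x-6)) = A/(x-3) + B/(x-6)
A = -1/3, B = 1/3
∫ [-1/3· 1/(x-3) + 1/3· 1/(x-6)] dx
= (1/3)[ln|x-6| - ln|x-3|] + C

Answer: (1/3)·ln|(x-6)/(x-3)| + C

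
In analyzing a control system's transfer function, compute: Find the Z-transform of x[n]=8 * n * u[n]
Z{n * u[n]}=z/(z-1)^2
By linearity: Z{8 * n * u[n]}=8z/(z-1)^2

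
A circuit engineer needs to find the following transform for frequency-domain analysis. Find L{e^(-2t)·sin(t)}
First shifting: L{e^(at)f(t)} = F(s-a)
L{sin(t)} = 1/(s² + 1)
Shift: 1/((s + 2)² + 1)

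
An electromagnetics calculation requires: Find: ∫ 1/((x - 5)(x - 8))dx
Partial fractions: 1/((x-5)(x-8)) = A/(x-5)+B/(x-8)
A = -1/3, B = 1/3
∫ [-1/3· 1/(x-5)+1/3· 1/(x-8)] dx
= (1/3)[ln|x-8| - ln|x-5|]+C

Answer: (1/3)·ln|(x-8)/(x-5)|+C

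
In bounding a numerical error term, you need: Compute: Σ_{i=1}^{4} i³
Using formula: Σ i^3 = [n(n + 1)/2]² = [4·5/2]² = 100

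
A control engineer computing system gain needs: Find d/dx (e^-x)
Chain rule: d/dx[e^u]=e^u · u' where u=-x
u'=-1

Answer: -1·e^-x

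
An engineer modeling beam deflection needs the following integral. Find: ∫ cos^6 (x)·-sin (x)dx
Let u=cos(x), du=-sin(x) dx
∫ u^6 du=u^7/7 + C

Answer: cos^7(x)/7 + C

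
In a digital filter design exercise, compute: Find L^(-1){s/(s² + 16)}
L^(-1){s/(s² + w²)} = cos(wt)
Here w = 4

Answer: cos(4t)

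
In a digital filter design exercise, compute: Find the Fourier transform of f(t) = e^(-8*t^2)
The Fourier transform of a Gaussian e^(-a*t^2) is sqrt(pi/a)*e^(-omega^2/(4a)).
With a=8: F(omega)=sqrt(pi/8)*e^(-omega^2/32)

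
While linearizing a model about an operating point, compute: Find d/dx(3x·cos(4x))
Product rule: (fg)'=f'g+fg'
f=3x, f'=3
g=cos(4x), g'=-4·sin(4x)

Answer: 3·cos(4x)-12x·sin(4x)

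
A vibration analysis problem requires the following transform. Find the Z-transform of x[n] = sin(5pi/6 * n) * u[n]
Z{sin(w0*n)*u[n]} = z*sin(w0)/(z^2-2z*cos(w0)+1)
With w0 = 5pi/6: X(z) = z*sin(5pi/6)/(z^2-2z*cos(5pi/6)+1)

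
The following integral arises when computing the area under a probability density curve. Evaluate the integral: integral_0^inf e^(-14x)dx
integral_0^inf e^(-14x) dx=[-1/14*e^(-14x)]_0^inf
=0 - (-1/14)=1/14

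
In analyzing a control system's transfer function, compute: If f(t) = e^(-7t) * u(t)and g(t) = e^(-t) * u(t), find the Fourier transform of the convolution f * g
By the convolution theorem: F{f*g} = F(omega)*G(omega)
F(omega) = 1/(7+j*omega), G(omega) = 1/(1+j*omega)
F{f*g} = 1/((7+j*omega)(1+j*omega))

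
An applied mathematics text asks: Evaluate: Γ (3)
Γ(n) = (n-1)! for positive integers
Γ(3) = 2! = 2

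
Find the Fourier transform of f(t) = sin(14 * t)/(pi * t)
sin(W*t)/(pi*t)=(W/pi)*sinc(W*t/pi) is the impulse response of the ideal low-pass filter with cutoff W (here W=14).
Its Fourier transform is a rectangular function:
F(omega)=1 for |omega| < 14, 0 otherwise

Answer: rect(omega/28) [i.e., 1 for |omega| < 14, 0 otherwise]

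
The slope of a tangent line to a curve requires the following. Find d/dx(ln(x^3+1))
Chain rule: d/dx[ln(u)]=u'/u where u=x^3 + 1
u'=3x^2

Answer: (3x^2)/(x^3 + 1)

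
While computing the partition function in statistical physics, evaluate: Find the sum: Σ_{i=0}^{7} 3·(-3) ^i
Geometric series: S=a(1 - r^n)/(1 - r)
a=3, r=-3, n=8
S=3(1 - 6561)/4=-4920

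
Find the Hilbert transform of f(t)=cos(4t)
The Hilbert transform shifts each frequency component by -pi/2.
H{cos(wt)}=sin(wt)
With w=4: H{cos(4t)}=sin(4t)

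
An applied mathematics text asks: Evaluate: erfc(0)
erfc(x) = 1 - erf(x); erfc(0) = 1 - erf(0) = 1 - 0 = 1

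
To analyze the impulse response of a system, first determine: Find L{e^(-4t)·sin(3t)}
First shifting: L{e^(at)f(t)} = F(s-a)
L{sin(3t)} = 3/(s² + 9)
Shift: 3/((s + 4)² + 9)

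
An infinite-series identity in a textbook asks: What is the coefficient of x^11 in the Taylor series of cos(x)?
cos(x) has only even powers. Coefficient of x^11 = 0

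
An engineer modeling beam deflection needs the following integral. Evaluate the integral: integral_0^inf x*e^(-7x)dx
This is a Gamma integral. Substitute u=7x (du=7 dx):
integral_0^inf x*e^(-7x) dx=(1/7^2) integral_0^inf u^1*e^(-u) du
=Gamma(2)/7^2=1!/7^2=1/49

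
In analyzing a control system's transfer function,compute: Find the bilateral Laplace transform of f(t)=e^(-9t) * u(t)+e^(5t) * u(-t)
For e^(-9t)*u(t): L = 1/(s+9), Re(s) > -9
For e^(5t)*u(-t): L = -1/(s-5), Re(s) < 5
Combined: F(s) = 1/(s+9)-1/(s-5), -9 < Re(s) < 5

Answer: 1/(s+9)-1/(s-5), ROC: -9 < Re(s) < 5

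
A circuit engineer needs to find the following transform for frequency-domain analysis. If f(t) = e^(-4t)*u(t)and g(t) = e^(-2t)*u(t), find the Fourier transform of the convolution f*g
By the convolution theorem: F{f * g}=F(omega) * G(omega)
F(omega)=1/(4 + j * omega), G(omega)=1/(2 + j * omega)
F{f * g}=1/((4 + j * omega)(2 + j * omega))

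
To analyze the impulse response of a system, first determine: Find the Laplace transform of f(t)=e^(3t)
L{e^(at)}=1/(s-a)
L{e^(3t)}=1/(s-3)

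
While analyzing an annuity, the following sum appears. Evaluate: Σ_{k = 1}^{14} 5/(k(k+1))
Partial fractions: 5/(k(k+1)) = 5/k - 5/(k+1)
Telescoping sum: 5(1-1/15) = 5·14/15

Answer: 14/3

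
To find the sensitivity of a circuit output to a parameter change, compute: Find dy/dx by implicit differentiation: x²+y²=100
Differentiate both sides: 2x + 2y·(dy/dx) = 0
Solve: dy/dx = -2x/(2y) = -x/y

Answer: dy/dx = -x/y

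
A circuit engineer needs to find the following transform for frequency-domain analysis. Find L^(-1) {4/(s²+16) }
L^(-1){w/(s²+w²)} = sin(wt)
Here w = 4

Answer: sin(4t)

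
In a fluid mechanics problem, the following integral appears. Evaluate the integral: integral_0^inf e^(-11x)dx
integral_0^inf e^(-11x) dx=[-1/11 * e^(-11x)]_0^inf
=0 - (-1/11)=1/11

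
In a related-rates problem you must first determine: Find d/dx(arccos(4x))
d/dx[arccos(u)]=-u'/√(1-u²), u=4x, u'=4

Answer: -4/√(1-16x²)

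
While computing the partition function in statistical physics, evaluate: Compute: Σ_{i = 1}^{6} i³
Using formula: Σ i^3 = [n(n+1)/2]² = [6·7/2]² = 441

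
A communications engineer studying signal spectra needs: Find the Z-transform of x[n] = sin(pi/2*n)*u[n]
Z{sin(w0 * n) * u[n]}=z * sin(w0)/(z^2 - 2z * cos(w0) + 1)
With w0=pi/2: X(z)=z * sin(pi/2)/(z^2 - 2z * cos(pi/2) + 1)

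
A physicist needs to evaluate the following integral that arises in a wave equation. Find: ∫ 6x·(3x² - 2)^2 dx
Let u=3x² - 2, du=6x dx
∫ u^2 du=u^3/3+C

Answer: (3x² - 2)^3/3+C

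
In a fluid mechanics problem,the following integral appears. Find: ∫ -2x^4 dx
Using power rule: ∫ -2x^4 dx=-2/5 x^5+C=(-2/5)x^5+C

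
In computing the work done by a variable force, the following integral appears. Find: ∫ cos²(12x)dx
Using identity cos²(u) = (1 + cos(2u))/2:
∫ (1 + cos(24x))/2 dx = x/2 + sin(24x)/48 + C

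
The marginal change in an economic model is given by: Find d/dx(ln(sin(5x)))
Chain rule: d/dx[ln(u)]=u'/u where u=sin(5x)
u'=5cos(5x)

Answer: (5cos(5x))/(sin(5x))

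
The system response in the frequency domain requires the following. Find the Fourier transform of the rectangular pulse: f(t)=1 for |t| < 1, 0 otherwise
F(omega) = integral from -1 to 1 of e^(-j * omega * t) dt
= 2 * sin(1 * omega)/omega = 2 * sinc(1 * omega/pi)

Answer: 2 * sin(1 * omega)/omega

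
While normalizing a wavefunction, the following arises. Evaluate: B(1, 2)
B(x,y)=Γ(x)Γ(y)/Γ(x+y)=(x-1)!(y-1)!/(x+y-1)!
B(1,2)=0!·1!/2!=1/2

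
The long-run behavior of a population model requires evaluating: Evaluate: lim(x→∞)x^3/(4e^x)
Apply L'Hôpital 3 times (∞/∞ each time):
Eventually get 3!/(4e^x) → 0

Answer: 0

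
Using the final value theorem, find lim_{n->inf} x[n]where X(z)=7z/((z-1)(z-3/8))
Final value theorem: lim x[n]=lim_{z->1} (z-1)*X(z)
(z-1)*X(z)=7z/(z-3/8)
As z->1: 7/(1-3/8)=7/(5/8)=56/5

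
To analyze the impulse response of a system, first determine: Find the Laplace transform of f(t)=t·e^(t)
L{t·e^(at)}=1/(s-a)²
L{t·e^(t)}=1/(s-1)²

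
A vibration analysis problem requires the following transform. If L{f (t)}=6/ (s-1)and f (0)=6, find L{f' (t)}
L{f'(t)}=s·F(s) - f(0)=6s/(s-1)-6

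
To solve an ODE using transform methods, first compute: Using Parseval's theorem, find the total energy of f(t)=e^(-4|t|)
Parseval's theorem: E=integral |f(t)|^2 dt=(1/2pi) integral |F(omega)|^2 domega
E=integral_{-inf}^{inf} e^(-8|t|) dt=2 * integral_0^inf e^(-8t) dt=2/(2 * 4)=1/4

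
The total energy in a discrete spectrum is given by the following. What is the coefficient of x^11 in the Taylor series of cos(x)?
cos(x) has only even powers. Coefficient of x^11=0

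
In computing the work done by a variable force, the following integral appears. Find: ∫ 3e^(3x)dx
Since d/dx[e^(3x)]=3e^(3x), we get 1 e^(3x)+C

Answer: e^(3x)+C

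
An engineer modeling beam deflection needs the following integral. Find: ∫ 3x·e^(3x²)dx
Let u=3x², du=6x dx
∫ (1/2)e^u du=e^u/2 + C

Answer: e^(3x²)/2 + C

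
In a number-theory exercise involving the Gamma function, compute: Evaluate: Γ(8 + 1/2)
Γ(n + 1/2)=(2n)!√π/(4^n·n!)
=20922789888000√π/(65536·40320)=(2027025/256)·√π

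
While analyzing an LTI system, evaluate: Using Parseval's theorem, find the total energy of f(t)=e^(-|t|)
Parseval's theorem: E = integral |f(t)|^2 dt = (1/2pi) integral |F(omega)|^2 domega
E = integral_{-inf}^{inf} e^(-2|t|) dt = 2 * integral_0^inf e^(-2t) dt = 2/(2 * 1) = 1/1

Answer: 1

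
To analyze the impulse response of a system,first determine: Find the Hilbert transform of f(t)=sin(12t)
The Hilbert transform shifts each frequency component by -pi/2.
H{sin(wt)}=-cos(wt)
With w=12: H{sin(12t)}=-cos(12t)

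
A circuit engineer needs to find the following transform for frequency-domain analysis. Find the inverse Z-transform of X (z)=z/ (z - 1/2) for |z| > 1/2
Standard pair: z/(z-a) <-> a^n*u[n] for causal signals
With a=1/2: x[n]=(1/2)^n*u[n]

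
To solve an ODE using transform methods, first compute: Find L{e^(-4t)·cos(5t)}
First shifting: L{e^(at)f(t)}=F(s-a)
L{cos(5t)}=s/(s²+25)
Shift: (s+4)/((s+4)²+25)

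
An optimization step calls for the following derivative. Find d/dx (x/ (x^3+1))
Quotient rule: (f/g)'=(f'g - fg')/g²
f=x, f'=1
g=x^3 + 1, g'=3x^2

Answer: (1·(x^3 + 1) - 3x^3)/(x^3 + 1)²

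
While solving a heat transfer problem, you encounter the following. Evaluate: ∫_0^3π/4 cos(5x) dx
Antiderivative: sin(5x)/5
Evaluate at bounds: [sin(5·3π/4)/5] - [sin(5·0)/5]
= ((-√2/2) - (0))/5 = -√2/10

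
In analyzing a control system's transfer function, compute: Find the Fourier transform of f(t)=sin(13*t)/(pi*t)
sin(W*t)/(pi*t)=(W/pi)*sinc(W*t/pi) is the impulse response of the ideal low-pass filter with cutoff W (here W=13).
Its Fourier transform is a rectangular function:
F(omega)=1 for |omega| < 13, 0 otherwise

Answer: rect(omega/26) [i.e., 1 for |omega| < 13, 0 otherwise]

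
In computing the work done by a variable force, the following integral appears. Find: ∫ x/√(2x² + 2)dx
Let u = 2x²+2, du = 4x dx
∫ (1/4)·u^(-1/2) du = √u/2+C

Answer: √(2x²+2)/2+C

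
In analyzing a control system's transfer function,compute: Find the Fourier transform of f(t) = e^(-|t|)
Using the standard pair: F{e^(-a|t|)} = 2a/(a^2 + omega^2)
With a = 1: F(omega) = 2/(1 + omega^2)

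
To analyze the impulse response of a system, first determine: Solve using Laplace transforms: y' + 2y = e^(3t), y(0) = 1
Take L: sY - 1 + 2Y = 1/(s-3)
Y(s + 2) = 1/(s-3) + 1
Y = 1/((s-3)(s + 2)) + 1/(s + 2)
Partial fractions: 1/((s-3)(s + 2)) = (1/5)/(s-3) - (1/5)/(s + 2)
So Y = (1/5)/(s-3) + (4/5)/(s + 2)
Inverse Laplace transform (L^(-1){1/(s-3)} = e^(3t), L^(-1){1/(s + 2)} = e^(-2t)):

Answer: y(t) = (1/5)·e^(3t) + (4/5)·e^(-2t)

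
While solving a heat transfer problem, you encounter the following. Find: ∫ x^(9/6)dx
Power rule: ∫ x^(3/2) dx=x^(5/2)/(5/2) + C

Answer: (2/5)·x^(5/2) + C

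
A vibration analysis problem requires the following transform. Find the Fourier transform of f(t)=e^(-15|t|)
Using the standard pair: F{e^(-a|t|)} = 2a/(a^2+omega^2)
With a = 15: F(omega) = 30/(225+omega^2)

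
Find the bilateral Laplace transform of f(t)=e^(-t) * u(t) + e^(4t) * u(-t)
For e^(-t)*u(t): L = 1/(s+1), Re(s) > -1
For e^(4t)*u(-t): L = -1/(s-4), Re(s) < 4
Combined: F(s) = 1/(s+1)-1/(s-4), -1 < Re(s) < 4

Answer: 1/(s+1)-1/(s-4), ROC: -1 < Re(s) < 4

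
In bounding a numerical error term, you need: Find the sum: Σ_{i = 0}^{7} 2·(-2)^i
Geometric series: S=a(1 - r^n)/(1 - r)
a=2, r=-2, n=8
S=2(1 - 256)/3=-170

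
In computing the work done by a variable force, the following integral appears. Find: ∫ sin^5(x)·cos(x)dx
Let u = sin(x), du = cos(x) dx
∫ u^5 du = u^6/6 + C

Answer: sin^6(x)/6 + C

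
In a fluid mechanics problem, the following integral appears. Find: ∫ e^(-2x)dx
Since d/dx[e^(-2x)] = -2e^(-2x), we get -1/2 e^(-2x)+C

Answer: (-1/2)e^(-2x)+C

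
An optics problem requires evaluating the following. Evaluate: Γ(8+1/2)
Γ(n + 1/2) = (2n)!√π/(4^n·n!)
= 20922789888000√π/(65536·40320) = (2027025/256)·√π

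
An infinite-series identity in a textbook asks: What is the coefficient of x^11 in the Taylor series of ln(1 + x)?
ln(1+x) = Σ (-1)^(n+1) x^n/n
Coefficient of x^11 = (-1)^12/11 = 1/11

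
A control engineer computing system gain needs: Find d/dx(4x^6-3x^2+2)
Power rule: d/dx(ax^n) = n·a·x^(n-1)
Term by term: 24·x^5 - 6·x

Answer: 24x^5 - 6x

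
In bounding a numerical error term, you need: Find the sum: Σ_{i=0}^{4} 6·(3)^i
Geometric series: S = a(1 - r^n)/(1 - r)
a = 6, r = 3, n = 5
S = 6(1-243)/-2 = 726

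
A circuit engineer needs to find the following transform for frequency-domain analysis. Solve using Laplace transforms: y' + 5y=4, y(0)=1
Take L of both sides: sY(s)-1+5Y(s)=4/s
Y(s)(s+5)=4/s+1
Y(s)=4/(s(s+5))+1/(s+5)
Partial fractions: 4/(s(s+5))=(4/5)/s - (4/5)/(s+5)
So Y(s)=(4/5)/s+(1/5)/(s+5)
Inverse transform (L^(-1){1/s}=1, L^(-1){1/(s+5)}=e^(-5t)):

Answer: y(t)=4/5+(1/5)·e^(-5t)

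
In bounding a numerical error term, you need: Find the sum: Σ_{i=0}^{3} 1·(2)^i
Geometric series: S=a(1 - r^n)/(1 - r)
a=1, r=2, n=4
S=1(1-16)/-1=15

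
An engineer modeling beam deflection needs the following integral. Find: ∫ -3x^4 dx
Using power rule: ∫ -3x^4 dx = -3/5 x^5 + C = (-3/5)x^5 + C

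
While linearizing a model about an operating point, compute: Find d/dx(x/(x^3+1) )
Quotient rule: (f/g)' = (f'g - fg')/g²
f = x, f' = 1
g = x^3+1, g' = 3x^2

Answer: (1·(x^3+1)-3x^3)/(x^3+1)²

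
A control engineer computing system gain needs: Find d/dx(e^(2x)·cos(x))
Product rule: (fg)' = f'g+fg'
f = e^(2x), f' = 2·e^(2x)
g = cos(x), g' = -sin(x)

Answer: 2·e^(2x)·cos(x) - e^(2x)·sin(x)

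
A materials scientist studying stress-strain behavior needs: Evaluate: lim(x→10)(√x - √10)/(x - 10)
Multiply by conjugate (√x + √10)/(√x + √10):
= (x - 10)/((x - 10)(√x + √10)) = 1/(√x + √10)
As x → 10: 1/(2√10)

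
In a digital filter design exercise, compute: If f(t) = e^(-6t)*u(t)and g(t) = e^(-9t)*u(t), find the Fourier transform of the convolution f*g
By the convolution theorem: F{f * g} = F(omega) * G(omega)
F(omega) = 1/(6+j * omega), G(omega) = 1/(9+j * omega)
F{f * g} = 1/((6+j * omega)(9+j * omega))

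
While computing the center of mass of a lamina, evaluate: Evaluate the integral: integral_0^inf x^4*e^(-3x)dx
This is a Gamma integral. Substitute u = 3x (du = 3 dx):
integral_0^inf x^4*e^(-3x) dx = (1/3^5) integral_0^inf u^4*e^(-u) du
= Gamma(5)/3^5 = 4!/3^5 = 24/243

Answer: 8/81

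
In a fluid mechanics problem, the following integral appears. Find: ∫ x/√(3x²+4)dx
Let u=3x²+4, du=6x dx
∫ (1/6)·u^(-1/2) du=√u/3+C

Answer: √(3x²+4)/3+C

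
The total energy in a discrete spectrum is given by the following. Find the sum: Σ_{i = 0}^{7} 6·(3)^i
Geometric series: S=a(1 - r^n)/(1 - r)
a=6, r=3, n=8
S=6(1-6561)/-2=19680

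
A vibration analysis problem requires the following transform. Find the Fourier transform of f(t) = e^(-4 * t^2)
The Fourier transform of a Gaussian e^(-a*t^2) is sqrt(pi/a)*e^(-omega^2/(4a)).
With a = 4: F(omega) = sqrt(pi)/2*e^(-omega^2/16)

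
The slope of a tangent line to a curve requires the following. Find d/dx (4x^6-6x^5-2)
Power rule: d/dx(ax^n)=n·a·x^(n-1)
Term by term: 24·x^5 - 30·x^4

Answer: 24x^5 - 30x^4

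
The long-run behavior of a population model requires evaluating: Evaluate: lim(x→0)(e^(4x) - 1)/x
L'Hôpital (0/0): lim 4e^(4x)/1=4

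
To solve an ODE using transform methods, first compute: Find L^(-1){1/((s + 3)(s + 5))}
Partial fractions: 1/((s + 3)(s + 5)) = A/(s + 3) + B/(s + 5)
Cover-up: A = 1/(s + 5)|_{s = -3} = 1/2; B = 1/(s + 3)|_{s = -5} = -1/2
L^(-1) = (1/2)e^(-3t) - (1/2)e^(-5t)

Answer: (1/2)(e^(-3t) - e^(-5t))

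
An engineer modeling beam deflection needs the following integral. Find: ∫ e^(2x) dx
Since d/dx[e^(2x)] = 2e^(2x), we get 1/2 e^(2x) + C

Answer: (1/2)e^(2x) + C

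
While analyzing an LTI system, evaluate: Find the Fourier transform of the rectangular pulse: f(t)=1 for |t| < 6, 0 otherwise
F(omega)=integral from -6 to 6 of e^(-j * omega * t) dt
=2 * sin(6 * omega)/omega=12 * sinc(6 * omega/pi)

Answer: 2 * sin(6 * omega)/omega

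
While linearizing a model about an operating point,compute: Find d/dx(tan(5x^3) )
Chain rule: d/dx[tan(u)]=sec²(u)·u' where u=5x^3
u'=15x^2

Answer: 15x^2·sec²(5x^3)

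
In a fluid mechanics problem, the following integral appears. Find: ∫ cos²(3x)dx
Using identity cos²(u)=(1+cos(2u))/2:
∫ (1+cos(6x))/2 dx=x/2+sin(6x)/12+C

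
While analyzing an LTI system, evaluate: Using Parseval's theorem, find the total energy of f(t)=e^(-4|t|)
Parseval's theorem: E=integral |f(t)|^2 dt=(1/2pi) integral |F(omega)|^2 domega
E=integral_{-inf}^{inf} e^(-8|t|) dt=2 * integral_0^inf e^(-8t) dt=2/(2 * 4)=1/4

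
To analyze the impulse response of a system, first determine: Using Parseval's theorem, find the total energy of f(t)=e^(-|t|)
Parseval's theorem: E = integral |f(t)|^2 dt = (1/2pi) integral |F(omega)|^2 domega
E = integral_{-inf}^{inf} e^(-2|t|) dt = 2*integral_0^inf e^(-2t) dt = 2/(2*1) = 1/1

Answer: 1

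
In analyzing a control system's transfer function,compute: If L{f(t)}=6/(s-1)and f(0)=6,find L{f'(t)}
L{f'(t)} = s·F(s) - f(0) = 6s/(s-1) - 6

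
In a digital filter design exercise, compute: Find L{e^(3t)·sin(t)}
First shifting: L{e^(at)f(t)}=F(s-a)
L{sin(t)}=1/(s²+1)
Shift: 1/((s-3)²+1)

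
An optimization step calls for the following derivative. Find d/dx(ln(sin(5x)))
Chain rule: d/dx[ln(u)]=u'/u where u=sin(5x)
u'=5cos(5x)

Answer: (5cos(5x))/(sin(5x))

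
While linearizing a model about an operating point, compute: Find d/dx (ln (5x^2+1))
Chain rule: d/dx[ln(u)]=u'/u where u=5x^2+1
u'=10x

Answer: (10x)/(5x^2+1)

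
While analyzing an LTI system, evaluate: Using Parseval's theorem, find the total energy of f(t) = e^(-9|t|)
Parseval's theorem: E = integral |f(t)|^2 dt = (1/2pi) integral |F(omega)|^2 domega
E = integral_{-inf}^{inf} e^(-18|t|) dt = 2*integral_0^inf e^(-18t) dt = 2/(2*9) = 1/9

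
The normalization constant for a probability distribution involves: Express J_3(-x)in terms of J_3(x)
For integer n: J_n(-x) = (-1)^n J_n(x)
With n = 3: J_3(-x) = (-1)^3 J_3(x) = -J_3(x)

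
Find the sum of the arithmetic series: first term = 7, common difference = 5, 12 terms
Last term: a_n = 7 + (12 - 1)·5 = 62
Sum = n(a_1 + a_n)/2 = 12(7 + 62)/2 = 414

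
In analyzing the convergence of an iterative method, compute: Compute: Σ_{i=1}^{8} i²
Using formula: Σ i^2=n(n+1)(2n+1)/6=8·9·17/6=204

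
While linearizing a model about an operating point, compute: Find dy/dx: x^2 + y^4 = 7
Differentiate: 2x + 4y^3·(dy/dx)=0
dy/dx=-2x/(4y^3)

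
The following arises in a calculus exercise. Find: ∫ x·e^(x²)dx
Let u = x², du = 2x dx
∫ (1/2)e^u du = e^u/2 + C

Answer: e^(x²)/2 + C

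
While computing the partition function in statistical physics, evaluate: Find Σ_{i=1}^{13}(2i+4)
=2·Σ i + 4·13=2·91 + 52=234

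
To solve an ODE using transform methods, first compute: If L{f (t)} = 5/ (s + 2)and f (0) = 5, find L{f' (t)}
L{f'(t)} = s·F(s) - f(0) = 5s/(s + 2) - 5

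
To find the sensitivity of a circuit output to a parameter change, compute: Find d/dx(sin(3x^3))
Chain rule: d/dx[sin(u)] = cos(u)·u' where u = 3x^3
u' = 9x^2

Answer: 9x^2·cos(3x^3)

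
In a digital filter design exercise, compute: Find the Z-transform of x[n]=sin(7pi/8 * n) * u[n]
Z{sin(w0*n)*u[n]}=z*sin(w0)/(z^2-2z*cos(w0)+1)
With w0=7pi/8: X(z)=z*sin(7pi/8)/(z^2-2z*cos(7pi/8)+1)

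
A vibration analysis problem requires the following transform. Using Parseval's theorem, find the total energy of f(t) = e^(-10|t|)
Parseval's theorem: E=integral |f(t)|^2 dt=(1/2pi) integral |F(omega)|^2 domega
E=integral_{-inf}^{inf} e^(-20|t|) dt=2*integral_0^inf e^(-20t) dt=2/(2*10)=1/10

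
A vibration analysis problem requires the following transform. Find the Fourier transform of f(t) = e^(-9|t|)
Using the standard pair: F{e^(-a|t|)}=2a/(a^2+omega^2)
With a=9: F(omega)=18/(81+omega^2)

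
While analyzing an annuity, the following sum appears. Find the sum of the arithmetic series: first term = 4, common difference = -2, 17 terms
Last term: a_n = 4+(17-1)·-2 = -28
Sum = n(a_1+a_n)/2 = 17(4+(-28))/2 = -204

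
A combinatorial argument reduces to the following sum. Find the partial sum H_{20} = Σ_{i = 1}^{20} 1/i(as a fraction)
H_20 = 1+1/2+1/3+...+1/20
= 55835135/15519504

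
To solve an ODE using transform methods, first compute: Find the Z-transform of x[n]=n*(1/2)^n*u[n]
Using the property Z{n * a^n * u[n]} = az/(z-a)^2
With a = 1/2: X(z) = (1/2)z/(z - 1/2)^2, |z| > 1/2

Answer: (1/2)z/(z - 1/2)^2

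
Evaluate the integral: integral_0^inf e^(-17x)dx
integral_0^inf e^(-17x) dx=[-1/17 * e^(-17x)]_0^inf
=0 - (-1/17)=1/17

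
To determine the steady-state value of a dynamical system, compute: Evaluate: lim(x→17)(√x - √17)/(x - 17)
Multiply by conjugate (√x+√17)/(√x+√17):
=(x - 17)/((x - 17)(√x+√17))=1/(√x+√17)
As x → 17: 1/(2√17)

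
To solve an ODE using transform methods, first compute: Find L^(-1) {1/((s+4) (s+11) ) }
Partial fractions: 1/((s + 4)(s + 11)) = A/(s + 4) + B/(s + 11)
Cover-up: A = 1/(s + 11)|_{s = -4} = 1/7; B = 1/(s + 4)|_{s = -11} = -1/7
L^(-1) = (1/7)e^(-4t) - (1/7)e^(-11t)

Answer: (1/7)(e^(-4t) - e^(-11t))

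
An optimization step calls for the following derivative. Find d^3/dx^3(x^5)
Apply power rule 3 times:
d^1: 5x^4
d^2: 20x^3
d^3: 60x^2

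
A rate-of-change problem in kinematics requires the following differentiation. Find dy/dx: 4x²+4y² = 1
Differentiate: 8x+8y·(dy/dx)=0
dy/dx=-8x/(8y)=-1·(x/y)

Answer: dy/dx=-1·(x/y)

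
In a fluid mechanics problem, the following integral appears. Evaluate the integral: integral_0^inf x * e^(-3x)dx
This is a Gamma integral. Substitute u = 3x (du = 3 dx):
integral_0^inf x * e^(-3x) dx = (1/3^2) integral_0^inf u^1 * e^(-u) du
= Gamma(2)/3^2 = 1!/3^2 = 1/9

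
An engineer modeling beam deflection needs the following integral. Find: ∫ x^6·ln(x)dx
By parts: u = ln(x), dv = x^6 dx
du = 1/x dx, v = x^7/7
= x^7·ln(x)/7 - ∫ x^6/7 dx
= x^7·ln(x)/7 - x^7/49 + C

Answer: x^7(ln(x)/7 - 1/49) + C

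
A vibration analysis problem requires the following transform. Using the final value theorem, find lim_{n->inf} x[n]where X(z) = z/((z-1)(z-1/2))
Final value theorem: lim x[n] = lim_{z->1} (z-1)*X(z)
(z-1)*X(z) = z/(z-1/2)
As z->1: 1/(1-1/2) = 1/(1/2) = 2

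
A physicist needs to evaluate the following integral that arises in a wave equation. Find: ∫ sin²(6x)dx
Using identity sin²(u) = (1 - cos(2u))/2:
∫ (1 - cos(12x))/2 dx = x/2 - sin(12x)/24+C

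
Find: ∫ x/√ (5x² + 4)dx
Let u = 5x² + 4, du = 10x dx
∫ (1/10)·u^(-1/2) du = √u/5 + C

Answer: √(5x² + 4)/5 + C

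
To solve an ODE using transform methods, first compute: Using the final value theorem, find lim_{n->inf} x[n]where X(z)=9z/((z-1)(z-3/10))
Final value theorem: lim x[n]=lim_{z->1} (z-1) * X(z)
(z-1) * X(z)=9z/(z-3/10)
As z->1: 9/(1 - 3/10)=9/(7/10)=90/7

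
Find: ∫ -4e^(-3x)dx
Since d/dx[e^(-3x)] = -3e^(-3x), we get 4/3 e^(-3x) + C

Answer: (4/3)e^(-3x) + C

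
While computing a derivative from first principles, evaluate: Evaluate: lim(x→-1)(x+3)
Polynomial is continuous, so substitute x=-1:
1·(-1) + 3=2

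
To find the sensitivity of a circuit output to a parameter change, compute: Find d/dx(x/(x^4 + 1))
Quotient rule: (f/g)' = (f'g - fg')/g²
f = x, f' = 1
g = x^4+1, g' = 4x^3

Answer: (1·(x^4+1)-4x^4)/(x^4+1)²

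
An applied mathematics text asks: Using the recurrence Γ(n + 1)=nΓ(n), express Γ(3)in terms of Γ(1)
Γ(3)=2Γ(2)=2·1Γ(1)=...=2!·Γ(1)=2·Γ(1)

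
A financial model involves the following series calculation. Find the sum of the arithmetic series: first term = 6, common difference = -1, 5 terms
Last term: a_n=6+(5-1)·-1=2
Sum=n(a_1+a_n)/2=5(6+2)/2=20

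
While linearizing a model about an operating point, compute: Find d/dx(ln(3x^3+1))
Chain rule: d/dx[ln(u)]=u'/u where u=3x^3+1
u'=9x^2

Answer: (9x^2)/(3x^3+1)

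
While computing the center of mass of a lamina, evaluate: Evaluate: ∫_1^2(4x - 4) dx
Step 1: Find antiderivative F(x)=2x^2-4x
Step 2: F(2) - F(1)=0 - (-2)=2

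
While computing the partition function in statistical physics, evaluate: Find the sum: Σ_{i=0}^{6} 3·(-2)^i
Geometric series: S=a(1 - r^n)/(1 - r)
a=3, r=-2, n=7
S=3(1+128)/3=129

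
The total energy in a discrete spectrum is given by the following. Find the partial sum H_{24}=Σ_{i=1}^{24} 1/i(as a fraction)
H_24 = 1+1/2+1/3+...+1/24
= 1347822955/356948592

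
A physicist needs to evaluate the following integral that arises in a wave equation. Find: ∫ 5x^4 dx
Using power rule: ∫ 5x^4 dx = 5/5 x^5+C = x^5+C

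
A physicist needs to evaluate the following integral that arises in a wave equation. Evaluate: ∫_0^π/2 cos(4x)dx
Antiderivative: sin(4x)/4
Evaluate at bounds: [sin(4·π/2)/4] - [sin(4·0)/4]
= ((0) - (0))/4 = 0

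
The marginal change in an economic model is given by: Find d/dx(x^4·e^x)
Product rule: (fg)' = f'g+fg'
f = x^4, f' = 4x^3
g = e^x, g' = e^x

Answer: 4x^3·e^x+x^4·e^x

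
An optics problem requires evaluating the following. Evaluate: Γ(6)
Γ(n)=(n-1)! for positive integers
Γ(6)=5!=120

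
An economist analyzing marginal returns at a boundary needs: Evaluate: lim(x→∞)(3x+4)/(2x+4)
Divide numerator and denominator by x:
lim (3+4/x)/(2+4/x) = 3/2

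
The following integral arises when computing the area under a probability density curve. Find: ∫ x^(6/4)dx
Power rule: ∫ x^(3/2) dx=x^(5/2)/(5/2) + C

Answer: (2/5)·x^(5/2) + C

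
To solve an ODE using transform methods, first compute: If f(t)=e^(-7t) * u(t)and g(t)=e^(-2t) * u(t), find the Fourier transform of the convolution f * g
By the convolution theorem: F{f*g}=F(omega)*G(omega)
F(omega)=1/(7+j*omega), G(omega)=1/(2+j*omega)
F{f*g}=1/((7+j*omega)(2+j*omega))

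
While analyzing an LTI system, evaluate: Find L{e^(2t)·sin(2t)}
First shifting: L{e^(at)f(t)} = F(s-a)
L{sin(2t)} = 2/(s² + 4)
Shift: 2/((s-2)² + 4)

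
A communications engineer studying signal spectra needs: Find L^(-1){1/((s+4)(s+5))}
Partial fractions: 1/((s + 4)(s + 5))=A/(s + 4) + B/(s + 5)
Cover-up: A=1/(s + 5)|_{s=-4}=1; B=1/(s + 4)|_{s=-5}=-1
L^(-1)=e^(-4t) - e^(-5t)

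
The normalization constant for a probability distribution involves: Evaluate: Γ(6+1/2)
Γ(n + 1/2) = (2n)!√π/(4^n·n!)
= 479001600√π/(4096·720) = (10395/64)·√π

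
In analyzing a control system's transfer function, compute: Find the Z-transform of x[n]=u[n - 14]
Using the time-shift property: Z{u[n-14]}=z^(-14) * z/(z-1)
=z^(-13)/(z-1)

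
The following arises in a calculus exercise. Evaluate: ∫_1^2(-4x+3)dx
Step 1: Find antiderivative F(x) = -2x^2 + 3x
Step 2: F(2) - F(1) = -2 - (1) = -3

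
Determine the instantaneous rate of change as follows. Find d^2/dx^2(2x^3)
Apply power rule 2 times:
d^1: 6x^2
d^2: 12x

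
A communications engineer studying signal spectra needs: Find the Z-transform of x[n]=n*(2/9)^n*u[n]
Using the property Z{n * a^n * u[n]}=az/(z-a)^2
With a=2/9: X(z)=(2/9)z/(z - 2/9)^2, |z| > 2/9

Answer: (2/9)z/(z - 2/9)^2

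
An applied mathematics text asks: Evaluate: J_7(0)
J_n(0) = 0 for all n > 0 (Bessel function of first kind)
J_7(0) = 0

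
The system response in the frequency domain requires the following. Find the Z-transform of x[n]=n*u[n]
Standard pair: Z{n * u[n]}=z/(z-1)^2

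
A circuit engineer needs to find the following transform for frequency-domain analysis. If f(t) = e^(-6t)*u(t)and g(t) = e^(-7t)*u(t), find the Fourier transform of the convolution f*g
By the convolution theorem: F{f*g} = F(omega)*G(omega)
F(omega) = 1/(6+j*omega), G(omega) = 1/(7+j*omega)
F{f*g} = 1/((6+j*omega)(7+j*omega))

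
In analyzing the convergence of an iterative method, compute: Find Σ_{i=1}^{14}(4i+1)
=4·Σ i + 1·14=4·105 + 14=434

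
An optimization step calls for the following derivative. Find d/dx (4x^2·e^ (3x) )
Product rule: (fg)' = f'g+fg'
f = 4x^2, f' = 8x
g = e^(3x), g' = 3·e^(3x)

Answer: 8x·e^(3x)+12x^2·e^(3x)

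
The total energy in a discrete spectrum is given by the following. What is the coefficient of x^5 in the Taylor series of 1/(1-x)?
1/(1-x) = Σ x^n for |x|<1
All coefficients are 1

Answer: 1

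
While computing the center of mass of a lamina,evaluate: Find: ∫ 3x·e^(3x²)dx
Let u=3x², du=6x dx
∫ (1/2)e^u du=e^u/2+C

Answer: e^(3x²)/2+C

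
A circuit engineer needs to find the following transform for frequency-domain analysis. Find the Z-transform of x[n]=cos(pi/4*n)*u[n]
Z{cos(w0*n)*u[n]} = z(z - cos(w0))/(z^2-2z*cos(w0)+1)
With w0 = pi/4: X(z) = z(z - cos(pi/4))/(z^2-2z*cos(pi/4)+1)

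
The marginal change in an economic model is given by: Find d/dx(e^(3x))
Chain rule: d/dx[e^u]=e^u · u' where u=3x
u'=3

Answer: 3·e^(3x)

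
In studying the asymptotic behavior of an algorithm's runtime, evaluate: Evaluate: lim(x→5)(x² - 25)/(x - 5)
Factor: (x² - 25)=(x-5)(x + 5)
Cancel (x-5): lim(x→5) (x + 5)=10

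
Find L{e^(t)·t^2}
First shifting: L{e^(at)f(t)}=F(s-a)
L{t^2}=2/s^3
Shift s → s-1: 2/(s-1)^3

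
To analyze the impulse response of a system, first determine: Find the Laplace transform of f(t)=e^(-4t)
L{e^(at)} = 1/(s-a)
L{e^(-4t)} = 1/(s + 4)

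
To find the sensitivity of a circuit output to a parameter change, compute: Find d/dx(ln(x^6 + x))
Chain rule: d/dx[ln(u)]=u'/u where u=x^6+x
u'=6x^5+1

Answer: (6x^5+1)/(x^6+x)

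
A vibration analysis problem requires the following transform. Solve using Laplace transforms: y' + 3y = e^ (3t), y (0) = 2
Take L: sY - 2 + 3Y = 1/(s-3)
Y(s + 3) = 1/(s-3) + 2
Y = 1/((s-3)(s + 3)) + 2/(s + 3)
Partial fractions: 1/((s-3)(s + 3)) = (1/6)/(s-3) - (1/6)/(s + 3)
So Y = (1/6)/(s-3) + (11/6)/(s + 3)
Inverse Laplace transform (L^(-1){1/(s-3)} = e^(3t), L^(-1){1/(s + 3)} = e^(-3t)):

Answer: y(t) = (1/6)·e^(3t) + (11/6)·e^(-3t)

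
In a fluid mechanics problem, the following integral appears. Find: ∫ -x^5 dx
Using power rule: ∫ -x^5 dx = -1/6 x^6+C = (-1/6)x^6+C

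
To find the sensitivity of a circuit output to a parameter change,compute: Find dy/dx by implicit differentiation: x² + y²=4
Differentiate both sides: 2x+2y·(dy/dx)=0
Solve: dy/dx=-2x/(2y)=-x/y

Answer: dy/dx=-x/y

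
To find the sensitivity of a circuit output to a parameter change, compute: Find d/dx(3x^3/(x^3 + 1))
Quotient rule: (f/g)' = (f'g - fg')/g²
f = 3x^3, f' = 9x^2
g = x^3+1, g' = 3x^2

Answer: (9x^2·(x^3+1)-9x^5)/(x^3+1)²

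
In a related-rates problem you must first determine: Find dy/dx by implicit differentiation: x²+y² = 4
Differentiate both sides: 2x+2y·(dy/dx) = 0
Solve: dy/dx = -2x/(2y) = -x/y

Answer: dy/dx = -x/y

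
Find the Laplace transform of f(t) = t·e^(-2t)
L{t·e^(at)} = 1/(s-a)²
L{t·e^(-2t)} = 1/(s+2)²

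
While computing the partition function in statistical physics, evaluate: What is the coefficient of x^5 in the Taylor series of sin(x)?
sin(x) = Σ (-1)^k x^(2k+1)/(2k+1)!
For x^5: (-1)^2/5! = 1/120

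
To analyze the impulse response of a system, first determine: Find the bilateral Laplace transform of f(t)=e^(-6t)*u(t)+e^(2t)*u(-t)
For e^(-6t)*u(t): L = 1/(s + 6), Re(s) > -6
For e^(2t)*u(-t): L = -1/(s-2), Re(s) < 2
Combined: F(s) = 1/(s + 6) - 1/(s-2), -6 < Re(s) < 2

Answer: 1/(s + 6) - 1/(s-2), ROC: -6 < Re(s) < 2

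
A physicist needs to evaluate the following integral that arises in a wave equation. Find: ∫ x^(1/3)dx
Power rule: ∫ x^(1/3) dx=x^(4/3)/(4/3) + C

Answer: (3/4)·x^(4/3) + C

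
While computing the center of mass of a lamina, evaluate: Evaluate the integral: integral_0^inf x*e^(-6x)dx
This is a Gamma integral. Substitute u = 6x (du = 6 dx):
integral_0^inf x*e^(-6x) dx = (1/6^2) integral_0^inf u^1*e^(-u) du
= Gamma(2)/6^2 = 1!/6^2 = 1/36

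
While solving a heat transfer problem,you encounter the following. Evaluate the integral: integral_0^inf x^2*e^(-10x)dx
This is a Gamma integral. Substitute u = 10x (du = 10 dx):
integral_0^inf x^2 * e^(-10x) dx = (1/10^3) integral_0^inf u^2 * e^(-u) du
= Gamma(3)/10^3 = 2!/10^3 = 2/1000

Answer: 1/500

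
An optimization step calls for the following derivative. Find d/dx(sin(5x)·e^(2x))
Product rule: (fg)' = f'g+fg'
f = sin(5x), f' = 5·cos(5x)
g = e^(2x), g' = 2·e^(2x)

Answer: 5·cos(5x)·e^(2x)+2·sin(5x)·e^(2x)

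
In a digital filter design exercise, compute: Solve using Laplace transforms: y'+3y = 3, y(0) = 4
Take L of both sides: sY(s) - 4 + 3Y(s)=3/s
Y(s)(s + 3)=3/s + 4
Y(s)=3/(s(s + 3)) + 4/(s + 3)
Partial fractions: 3/(s(s + 3))=1/s - 1/(s + 3)
So Y(s)=1/s + 3/(s + 3)
Inverse transform (L^(-1){1/s}=1, L^(-1){1/(s + 3)}=e^(-3t)):

Answer: y(t)=1 + 3·e^(-3t)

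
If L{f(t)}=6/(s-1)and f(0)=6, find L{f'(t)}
L{f'(t)}=s·F(s) - f(0)=6s/(s-1)-6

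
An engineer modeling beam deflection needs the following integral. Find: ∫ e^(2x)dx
Since d/dx[e^(2x)] = 2e^(2x), we get 1/2 e^(2x) + C

Answer: (1/2)e^(2x) + C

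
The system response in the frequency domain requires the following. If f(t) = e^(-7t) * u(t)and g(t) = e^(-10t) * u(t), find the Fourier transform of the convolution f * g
By the convolution theorem: F{f*g}=F(omega)*G(omega)
F(omega)=1/(7+j*omega), G(omega)=1/(10+j*omega)
F{f*g}=1/((7+j*omega)(10+j*omega))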